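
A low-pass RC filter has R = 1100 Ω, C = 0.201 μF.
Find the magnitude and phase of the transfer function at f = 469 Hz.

Step 1 — Angular frequency: ω = 2π·469 = 2947 rad/s.
Step 2 — Transfer function: H(jω) = 1/(1 + jωRC).
Step 3 — Denominator: 1 + jωRC = 1 + j·2947·1100·2.01e-07 = 1 + j0.6515.
Step 4 — H = 0.702 - j0.4574.
Step 5 — Magnitude: |H| = 0.8379 (-1.5 dB); phase: φ = -33.1°.

|H| = 0.8379 (-1.5 dB), φ = -33.1°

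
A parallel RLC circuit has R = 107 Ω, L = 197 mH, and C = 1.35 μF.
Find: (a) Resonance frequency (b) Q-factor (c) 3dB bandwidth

Step 1 — Resonance: ω₀ = 1/√(LC) = 1/√(0.197·1.35e-06) = 1939 rad/s.
Step 2 — f₀ = ω₀/(2π) = 308.6 Hz.
Step 3 — Parallel Q: Q = R/(ω₀L) = 107/(1939·0.197) = 0.2801.
Step 4 — Bandwidth: Δω = ω₀/Q = 6923 rad/s; BW = Δω/(2π) = 1102 Hz.

(a) f₀ = 308.6 Hz  (b) Q = 0.2801  (c) BW = 1102 Hz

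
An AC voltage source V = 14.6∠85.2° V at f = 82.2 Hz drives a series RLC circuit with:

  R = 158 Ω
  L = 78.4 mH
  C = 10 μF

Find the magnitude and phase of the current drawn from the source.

Step 1 — Angular frequency: ω = 2π·f = 2π·82.2 = 516.5 rad/s.
Step 2 — Component impedances:
  R: Z = R = 158 Ω
  L: Z = jωL = j·516.5·0.0784 = 0 + j40.49 Ω
  C: Z = 1/(jωC) = -j/(ω·C) = 0 - j193.6 Ω
Step 3 — Series combination: Z_total = R + L + C = 158 - j153.1 Ω = 220∠-44.1° Ω.
Step 4 — Source phasor: V = 14.6∠85.2° V = 1.222 + j14.55 V.
Step 5 — Ohm's law: I = V / Z_total = (1.222 + j14.55) / (158 - j153.1) = -0.04203 + j0.05135 A.
Step 6 — Convert to polar: |I| = 0.06636 A, ∠I = 129.3°.

I = 0.06636∠129.3° A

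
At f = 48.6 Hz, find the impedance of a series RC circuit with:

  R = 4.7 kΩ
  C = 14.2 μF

Step 1 — Angular frequency: ω = 2π·f = 2π·48.6 = 305.4 rad/s.
Step 2 — Component impedances:
  R: Z = R = 4700 Ω
  C: Z = 1/(jωC) = -j/(ω·C) = 0 - j230.6 Ω
Step 3 — Series combination: Z_total = R + C = 4700 - j230.6 Ω = 4706∠-2.8° Ω.

Z = 4700 - j230.6 Ω = 4706∠-2.8° Ω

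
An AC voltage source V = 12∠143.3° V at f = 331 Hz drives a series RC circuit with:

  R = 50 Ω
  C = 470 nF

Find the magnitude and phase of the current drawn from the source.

Step 1 — Angular frequency: ω = 2π·f = 2π·331 = 2080 rad/s.
Step 2 — Component impedances:
  R: Z = R = 50 Ω
  C: Z = 1/(jωC) = -j/(ω·C) = 0 - j1023 Ω
Step 3 — Series combination: Z_total = R + C = 50 - j1023 Ω = 1024∠-87.2° Ω.
Step 4 — Source phasor: V = 12∠143.3° V = -9.621 + j7.172 V.
Step 5 — Ohm's law: I = V / Z_total = (-9.621 + j7.172) / (50 - j1023) = -0.007452 - j0.00904 A.
Step 6 — Convert to polar: |I| = 0.01172 A, ∠I = -129.5°.

I = 0.01172∠-129.5° A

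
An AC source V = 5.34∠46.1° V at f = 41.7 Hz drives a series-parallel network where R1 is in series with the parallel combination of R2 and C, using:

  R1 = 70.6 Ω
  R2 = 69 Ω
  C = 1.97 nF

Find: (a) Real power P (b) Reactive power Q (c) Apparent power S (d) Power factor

Step 1 — Angular frequency: ω = 2π·f = 2π·41.7 = 262 rad/s.
Step 2 — Component impedances:
  R1: Z = R = 70.6 Ω
  R2: Z = R = 69 Ω
  C: Z = 1/(jωC) = -j/(ω·C) = 0 - j1.937e+06 Ω
Step 3 — Parallel branch: R2 || C = 1/(1/R2 + 1/C) = 69 - j0.002457 Ω.
Step 4 — Series with R1: Z_total = R1 + (R2 || C) = 139.6 - j0.002457 Ω = 139.6∠-0.0° Ω.
Step 5 — Source phasor: V = 5.34∠46.1° V = 3.703 + j3.848 V.
Step 6 — Current: I = V / Z = 0.02652 + j0.02756 A = 0.03825∠46.1° A.
Step 7 — Complex power: S = V·I* = 0.2043 - j3.596e-06 VA.
Step 8 — Real power: P = Re(S) = 0.2043 W.
Step 9 — Reactive power: Q = Im(S) = -3.596e-06 VAR.
Step 10 — Apparent power: |S| = 0.2043 VA.
Step 11 — Power factor: PF = P/|S| = 1 (leading).

(a) P = 0.2043 W  (b) Q = -3.596e-06 VAR  (c) S = 0.2043 VA  (d) PF = 1 (leading)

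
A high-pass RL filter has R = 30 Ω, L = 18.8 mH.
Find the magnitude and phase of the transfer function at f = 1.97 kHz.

Step 1 — Angular frequency: ω = 2π·1970 = 1.238e+04 rad/s.
Step 2 — Transfer function: H(jω) = jωL/(R + jωL).
Step 3 — Numerator jωL = j·232.7; denominator R + jωL = 30 + j232.7.
Step 4 — H = 0.9837 + j0.1268.
Step 5 — Magnitude: |H| = 0.9918 (-0.1 dB); phase: φ = 7.3°.

|H| = 0.9918 (-0.1 dB), φ = 7.3°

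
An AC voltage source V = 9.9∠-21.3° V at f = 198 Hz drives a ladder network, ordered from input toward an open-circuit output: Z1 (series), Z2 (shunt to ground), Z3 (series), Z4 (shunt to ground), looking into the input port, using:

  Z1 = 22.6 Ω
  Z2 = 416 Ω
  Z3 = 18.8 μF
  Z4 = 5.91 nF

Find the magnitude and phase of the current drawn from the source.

Step 1 — Angular frequency: ω = 2π·f = 2π·198 = 1244 rad/s.
Step 2 — Component impedances:
  Z1: Z = R = 22.6 Ω
  Z2: Z = R = 416 Ω
  Z3: Z = 1/(jωC) = -j/(ω·C) = 0 - j42.76 Ω
  Z4: Z = 1/(jωC) = -j/(ω·C) = 0 - j1.36e+05 Ω
Step 3 — Ladder network (open output): work backward from the far end, alternating series and parallel combinations. Z_in = 438.6 - j1.272 Ω = 438.6∠-0.2° Ω.
Step 4 — Source phasor: V = 9.9∠-21.3° V = 9.224 - j3.596 V.
Step 5 — Ohm's law: I = V / Z_total = (9.224 - j3.596) / (438.6 - j1.272) = 0.02105 - j0.008138 A.
Step 6 — Convert to polar: |I| = 0.02257 A, ∠I = -21.1°.

I = 0.02257∠-21.1° A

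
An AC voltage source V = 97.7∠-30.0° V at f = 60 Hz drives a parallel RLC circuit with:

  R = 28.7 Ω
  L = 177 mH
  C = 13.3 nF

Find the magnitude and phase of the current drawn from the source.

Step 1 — Angular frequency: ω = 2π·f = 2π·60 = 377 rad/s.
Step 2 — Component impedances:
  R: Z = R = 28.7 Ω
  L: Z = jωL = j·377·0.177 = 0 + j66.73 Ω
  C: Z = 1/(jωC) = -j/(ω·C) = 0 - j1.994e+05 Ω
Step 3 — Parallel combination: 1/Z_total = 1/R + 1/L + 1/C; Z_total = 24.22 + j10.41 Ω = 26.37∠23.3° Ω.
Step 4 — Source phasor: V = 97.7∠-30.0° V = 84.61 - j48.85 V.
Step 5 — Ohm's law: I = V / Z_total = (84.61 - j48.85) / (24.22 + j10.41) = 2.216 - j2.97 A.
Step 6 — Convert to polar: |I| = 3.706 A, ∠I = -53.3°.

I = 3.706∠-53.3° A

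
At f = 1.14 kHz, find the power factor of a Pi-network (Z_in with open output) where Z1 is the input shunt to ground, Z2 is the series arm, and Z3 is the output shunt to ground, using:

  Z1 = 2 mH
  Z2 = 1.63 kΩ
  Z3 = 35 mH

Step 1 — Angular frequency: ω = 2π·f = 2π·1140 = 7163 rad/s.
Step 2 — Component impedances:
  Z1: Z = jωL = j·7163·0.002 = 0 + j14.33 Ω
  Z2: Z = R = 1630 Ω
  Z3: Z = jωL = j·7163·0.035 = 0 + j250.7 Ω
Step 3 — With open output, the series arm Z2 and the output shunt Z3 appear in series to ground: Z2 + Z3 = 1630 + j250.7 Ω.
Step 4 — Parallel with input shunt Z1: Z_in = Z1 || (Z2 + Z3) = 0.1227 + j14.31 Ω = 14.31∠89.5° Ω.
Step 5 — Power factor: PF = cos(φ) = Re(Z)/|Z| = 0.1227/14.31 = 0.008574.
Step 6 — Type: Im(Z) = 14.31 ⇒ lagging (phase φ = 89.5°).

PF = 0.008574 (lagging, φ = 89.5°)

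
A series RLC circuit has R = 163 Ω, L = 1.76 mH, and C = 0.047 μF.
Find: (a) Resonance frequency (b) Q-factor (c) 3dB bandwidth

Step 1 — Resonance: ω₀ = 1/√(LC) = 1/√(0.00176·4.7e-08) = 1.099e+05 rad/s.
Step 2 — f₀ = ω₀/(2π) = 1.75e+04 Hz.
Step 3 — Series Q: Q = ω₀L/R = 1.099e+05·0.00176/163 = 1.187.
Step 4 — Bandwidth: Δω = ω₀/Q = 9.261e+04 rad/s; BW = Δω/(2π) = 1.474e+04 Hz.

(a) f₀ = 1.75e+04 Hz  (b) Q = 1.187  (c) BW = 1.474e+04 Hz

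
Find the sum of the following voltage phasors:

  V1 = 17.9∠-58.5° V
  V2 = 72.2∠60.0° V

Step 1 — Convert each phasor to rectangular form:
  V1 = 17.9·(cos(-58.5°) + j·sin(-58.5°)) = 9.353 - j15.26 V
  V2 = 72.2·(cos(60.0°) + j·sin(60.0°)) = 36.1 + j62.53 V
Step 2 — Sum components: V_total = 45.45 + j47.26 V.
Step 3 — Convert to polar: |V_total| = 65.57 V, ∠V_total = 46.1°.

V_total = 65.57∠46.1° V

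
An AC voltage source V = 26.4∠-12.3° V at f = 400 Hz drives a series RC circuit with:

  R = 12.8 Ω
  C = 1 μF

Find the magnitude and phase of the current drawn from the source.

Step 1 — Angular frequency: ω = 2π·f = 2π·400 = 2513 rad/s.
Step 2 — Component impedances:
  R: Z = R = 12.8 Ω
  C: Z = 1/(jωC) = -j/(ω·C) = 0 - j397.9 Ω
Step 3 — Series combination: Z_total = R + C = 12.8 - j397.9 Ω = 398.1∠-88.2° Ω.
Step 4 — Source phasor: V = 26.4∠-12.3° V = 25.79 - j5.624 V.
Step 5 — Ohm's law: I = V / Z_total = (25.79 - j5.624) / (12.8 - j397.9) = 0.0162 + j0.06431 A.
Step 6 — Convert to polar: |I| = 0.06632 A, ∠I = 75.9°.

I = 0.06632∠75.9° A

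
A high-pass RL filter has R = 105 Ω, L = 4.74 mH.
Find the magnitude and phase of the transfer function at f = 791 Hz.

Step 1 — Angular frequency: ω = 2π·791 = 4970 rad/s.
Step 2 — Transfer function: H(jω) = jωL/(R + jωL).
Step 3 — Numerator jωL = j·23.56; denominator R + jωL = 105 + j23.56.
Step 4 — H = 0.04792 + j0.2136.
Step 5 — Magnitude: |H| = 0.2189 (-13.2 dB); phase: φ = 77.4°.

|H| = 0.2189 (-13.2 dB), φ = 77.4°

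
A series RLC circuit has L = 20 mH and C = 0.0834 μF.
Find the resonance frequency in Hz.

Step 1 — Resonance condition Im(Z)=0 gives ω₀ = 1/√(LC).
Step 2 — ω₀ = 1/√(0.02·8.34e-08) = 2.449e+04 rad/s.
Step 3 — f₀ = ω₀/(2π) = 3897 Hz.

f₀ = 3897 Hz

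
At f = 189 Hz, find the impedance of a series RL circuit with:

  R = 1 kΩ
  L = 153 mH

Step 1 — Angular frequency: ω = 2π·f = 2π·189 = 1188 rad/s.
Step 2 — Component impedances:
  R: Z = R = 1000 Ω
  L: Z = jωL = j·1188·0.153 = 0 + j181.7 Ω
Step 3 — Series combination: Z_total = R + L = 1000 + j181.7 Ω = 1016∠10.3° Ω.

Z = 1000 + j181.7 Ω = 1016∠10.3° Ω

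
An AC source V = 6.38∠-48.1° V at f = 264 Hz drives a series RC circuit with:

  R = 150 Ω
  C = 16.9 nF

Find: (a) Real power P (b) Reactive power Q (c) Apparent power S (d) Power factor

Step 1 — Angular frequency: ω = 2π·f = 2π·264 = 1659 rad/s.
Step 2 — Component impedances:
  R: Z = R = 150 Ω
  C: Z = 1/(jωC) = -j/(ω·C) = 0 - j3.567e+04 Ω
Step 3 — Series combination: Z_total = R + C = 150 - j3.567e+04 Ω = 3.567e+04∠-89.8° Ω.
Step 4 — Source phasor: V = 6.38∠-48.1° V = 4.261 - j4.749 V.
Step 5 — Current: I = V / Z = 0.0001336 + j0.0001189 A = 0.0001788∠41.7° A.
Step 6 — Complex power: S = V·I* = 4.798e-06 - j0.001141 VA.
Step 7 — Real power: P = Re(S) = 4.798e-06 W.
Step 8 — Reactive power: Q = Im(S) = -0.001141 VAR.
Step 9 — Apparent power: |S| = 0.001141 VA.
Step 10 — Power factor: PF = P/|S| = 0.004205 (leading).

(a) P = 4.798e-06 W  (b) Q = -0.001141 VAR  (c) S = 0.001141 VA  (d) PF = 0.004205 (leading)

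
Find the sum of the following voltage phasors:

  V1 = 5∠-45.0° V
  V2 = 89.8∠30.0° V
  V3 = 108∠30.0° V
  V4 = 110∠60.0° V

Step 1 — Convert each phasor to rectangular form:
  V1 = 5·(cos(-45.0°) + j·sin(-45.0°)) = 3.536 - j3.536 V
  V2 = 89.8·(cos(30.0°) + j·sin(30.0°)) = 77.77 + j44.9 V
  V3 = 108·(cos(30.0°) + j·sin(30.0°)) = 93.53 + j54 V
  V4 = 110·(cos(60.0°) + j·sin(60.0°)) = 55 + j95.26 V
Step 2 — Sum components: V_total = 229.8 + j190.6 V.
Step 3 — Convert to polar: |V_total| = 298.6 V, ∠V_total = 39.7°.

V_total = 298.6∠39.7° V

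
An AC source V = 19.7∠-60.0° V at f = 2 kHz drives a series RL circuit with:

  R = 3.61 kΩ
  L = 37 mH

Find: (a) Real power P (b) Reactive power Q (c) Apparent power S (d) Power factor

Step 1 — Angular frequency: ω = 2π·f = 2π·2000 = 1.257e+04 rad/s.
Step 2 — Component impedances:
  R: Z = R = 3610 Ω
  L: Z = jωL = j·1.257e+04·0.037 = 0 + j465 Ω
Step 3 — Series combination: Z_total = R + L = 3610 + j465 Ω = 3640∠7.3° Ω.
Step 4 — Source phasor: V = 19.7∠-60.0° V = 9.85 - j17.06 V.
Step 5 — Current: I = V / Z = 0.002085 - j0.004995 A = 0.005412∠-67.3° A.
Step 6 — Complex power: S = V·I* = 0.1057 + j0.01362 VA.
Step 7 — Real power: P = Re(S) = 0.1057 W.
Step 8 — Reactive power: Q = Im(S) = 0.01362 VAR.
Step 9 — Apparent power: |S| = 0.1066 VA.
Step 10 — Power factor: PF = P/|S| = 0.9918 (lagging).

(a) P = 0.1057 W  (b) Q = 0.01362 VAR  (c) S = 0.1066 VA  (d) PF = 0.9918 (lagging)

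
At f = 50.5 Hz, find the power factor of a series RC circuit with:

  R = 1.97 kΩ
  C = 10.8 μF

Step 1 — Angular frequency: ω = 2π·f = 2π·50.5 = 317.3 rad/s.
Step 2 — Component impedances:
  R: Z = R = 1970 Ω
  C: Z = 1/(jωC) = -j/(ω·C) = 0 - j291.8 Ω
Step 3 — Series combination: Z_total = R + C = 1970 - j291.8 Ω = 1991∠-8.4° Ω.
Step 4 — Power factor: PF = cos(φ) = Re(Z)/|Z| = 1970/1991.5 = 0.9892.
Step 5 — Type: Im(Z) = -291.8 ⇒ leading (phase φ = -8.4°).

PF = 0.9892 (leading, φ = -8.4°)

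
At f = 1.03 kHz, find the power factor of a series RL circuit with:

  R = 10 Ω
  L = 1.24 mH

Step 1 — Angular frequency: ω = 2π·f = 2π·1030 = 6472 rad/s.
Step 2 — Component impedances:
  R: Z = R = 10 Ω
  L: Z = jωL = j·6472·0.00124 = 0 + j8.025 Ω
Step 3 — Series combination: Z_total = R + L = 10 + j8.025 Ω = 12.82∠38.7° Ω.
Step 4 — Power factor: PF = cos(φ) = Re(Z)/|Z| = 10/12.822 = 0.7799.
Step 5 — Type: Im(Z) = 8.025 ⇒ lagging (phase φ = 38.7°).

PF = 0.7799 (lagging, φ = 38.7°)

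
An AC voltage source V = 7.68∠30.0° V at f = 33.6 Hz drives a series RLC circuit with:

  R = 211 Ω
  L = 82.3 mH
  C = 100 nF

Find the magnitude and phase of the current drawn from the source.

Step 1 — Angular frequency: ω = 2π·f = 2π·33.6 = 211.1 rad/s.
Step 2 — Component impedances:
  R: Z = R = 211 Ω
  L: Z = jωL = j·211.1·0.0823 = 0 + j17.37 Ω
  C: Z = 1/(jωC) = -j/(ω·C) = 0 - j4.737e+04 Ω
Step 3 — Series combination: Z_total = R + L + C = 211 - j4.735e+04 Ω = 4.735e+04∠-89.7° Ω.
Step 4 — Source phasor: V = 7.68∠30.0° V = 6.651 + j3.84 V.
Step 5 — Ohm's law: I = V / Z_total = (6.651 + j3.84) / (211 - j4.735e+04) = -8.047e-05 + j0.0001408 A.
Step 6 — Convert to polar: |I| = 0.0001622 A, ∠I = 119.7°.

I = 0.0001622∠119.7° A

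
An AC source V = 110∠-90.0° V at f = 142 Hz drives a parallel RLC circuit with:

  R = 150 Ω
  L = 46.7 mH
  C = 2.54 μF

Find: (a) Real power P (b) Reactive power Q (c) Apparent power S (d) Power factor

Step 1 — Angular frequency: ω = 2π·f = 2π·142 = 892.2 rad/s.
Step 2 — Component impedances:
  R: Z = R = 150 Ω
  L: Z = jωL = j·892.2·0.0467 = 0 + j41.67 Ω
  C: Z = 1/(jωC) = -j/(ω·C) = 0 - j441.3 Ω
Step 3 — Parallel combination: 1/Z_total = 1/R + 1/L + 1/C; Z_total = 12.9 + j42.05 Ω = 43.99∠72.9° Ω.
Step 4 — Source phasor: V = 110∠-90.0° V = 0 - j110 V.
Step 5 — Current: I = V / Z = -2.391 - j0.7333 A = 2.501∠-162.9° A.
Step 6 — Complex power: S = V·I* = 80.67 + j263 VA.
Step 7 — Real power: P = Re(S) = 80.67 W.
Step 8 — Reactive power: Q = Im(S) = 263 VAR.
Step 9 — Apparent power: |S| = 275.1 VA.
Step 10 — Power factor: PF = P/|S| = 0.2933 (lagging).

(a) P = 80.67 W  (b) Q = 263 VAR  (c) S = 275.1 VA  (d) PF = 0.2933 (lagging)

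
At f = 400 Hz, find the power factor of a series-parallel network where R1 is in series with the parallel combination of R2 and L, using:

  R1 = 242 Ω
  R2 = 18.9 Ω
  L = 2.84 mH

Step 1 — Angular frequency: ω = 2π·f = 2π·400 = 2513 rad/s.
Step 2 — Component impedances:
  R1: Z = R = 242 Ω
  R2: Z = R = 18.9 Ω
  L: Z = jωL = j·2513·0.00284 = 0 + j7.138 Ω
Step 3 — Parallel branch: R2 || L = 1/(1/R2 + 1/L) = 2.359 + j6.247 Ω.
Step 4 — Series with R1: Z_total = R1 + (R2 || L) = 244.4 + j6.247 Ω = 244.4∠1.5° Ω.
Step 5 — Power factor: PF = cos(φ) = Re(Z)/|Z| = 244.36/244.44 = 0.9997.
Step 6 — Type: Im(Z) = 6.247 ⇒ lagging (phase φ = 1.5°).

PF = 0.9997 (lagging, φ = 1.5°)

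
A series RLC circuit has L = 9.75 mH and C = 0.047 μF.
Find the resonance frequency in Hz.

Step 1 — Resonance condition Im(Z)=0 gives ω₀ = 1/√(LC).
Step 2 — ω₀ = 1/√(0.00975·4.7e-08) = 4.671e+04 rad/s.
Step 3 — f₀ = ω₀/(2π) = 7435 Hz.

f₀ = 7435 Hz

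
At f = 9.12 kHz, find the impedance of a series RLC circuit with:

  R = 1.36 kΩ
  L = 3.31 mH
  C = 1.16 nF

Step 1 — Angular frequency: ω = 2π·f = 2π·9120 = 5.73e+04 rad/s.
Step 2 — Component impedances:
  R: Z = R = 1360 Ω
  L: Z = jωL = j·5.73e+04·0.00331 = 0 + j189.7 Ω
  C: Z = 1/(jωC) = -j/(ω·C) = 0 - j1.504e+04 Ω
Step 3 — Series combination: Z_total = R + L + C = 1360 - j1.485e+04 Ω = 1.492e+04∠-84.8° Ω.

Z = 1360 - j1.485e+04 Ω = 1.492e+04∠-84.8° Ω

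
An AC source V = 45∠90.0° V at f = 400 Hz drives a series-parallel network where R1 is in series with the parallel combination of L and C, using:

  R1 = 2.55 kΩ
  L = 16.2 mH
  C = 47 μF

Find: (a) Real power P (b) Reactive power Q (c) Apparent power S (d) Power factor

Step 1 — Angular frequency: ω = 2π·f = 2π·400 = 2513 rad/s.
Step 2 — Component impedances:
  R1: Z = R = 2550 Ω
  L: Z = jωL = j·2513·0.0162 = 0 + j40.72 Ω
  C: Z = 1/(jωC) = -j/(ω·C) = 0 - j8.466 Ω
Step 3 — Parallel branch: L || C = 1/(1/L + 1/C) = 0 - j10.69 Ω.
Step 4 — Series with R1: Z_total = R1 + (L || C) = 2550 - j10.69 Ω = 2550∠-0.2° Ω.
Step 5 — Source phasor: V = 45∠90.0° V = 0 + j45 V.
Step 6 — Current: I = V / Z = -7.396e-05 + j0.01765 A = 0.01765∠90.2° A.
Step 7 — Complex power: S = V·I* = 0.7941 - j0.003328 VA.
Step 8 — Real power: P = Re(S) = 0.7941 W.
Step 9 — Reactive power: Q = Im(S) = -0.003328 VAR.
Step 10 — Apparent power: |S| = 0.7941 VA.
Step 11 — Power factor: PF = P/|S| = 1 (leading).

(a) P = 0.7941 W  (b) Q = -0.003328 VAR  (c) S = 0.7941 VA  (d) PF = 1 (leading)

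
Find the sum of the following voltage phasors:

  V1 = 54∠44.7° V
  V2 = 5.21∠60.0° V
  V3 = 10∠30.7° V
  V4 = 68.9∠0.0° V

Step 1 — Convert each phasor to rectangular form:
  V1 = 54·(cos(44.7°) + j·sin(44.7°)) = 38.38 + j37.98 V
  V2 = 5.21·(cos(60.0°) + j·sin(60.0°)) = 2.605 + j4.512 V
  V3 = 10·(cos(30.7°) + j·sin(30.7°)) = 8.599 + j5.105 V
  V4 = 68.9·(cos(0.0°) + j·sin(0.0°)) = 68.9 V
Step 2 — Sum components: V_total = 118.5 + j47.6 V.
Step 3 — Convert to polar: |V_total| = 127.7 V, ∠V_total = 21.9°.

V_total = 127.7∠21.9° V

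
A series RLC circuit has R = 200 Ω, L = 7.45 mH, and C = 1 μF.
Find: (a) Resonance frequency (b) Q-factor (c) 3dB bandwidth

Step 1 — Resonance condition Im(Z)=0 gives ω₀ = 1/√(LC).
Step 2 — ω₀ = 1/√(0.00745·1e-06) = 1.159e+04 rad/s.
Step 3 — f₀ = ω₀/(2π) = 1844 Hz.
Step 4 — Series Q: Q = ω₀L/R = 1.159e+04·0.00745/200 = 0.4316.
Step 5 — 3dB bandwidth: Δω = ω₀/Q = 2.685e+04 rad/s; BW = Δω/(2π) = 4273 Hz.

(a) f₀ = 1844 Hz  (b) Q = 0.4316  (c) BW = 4273 Hz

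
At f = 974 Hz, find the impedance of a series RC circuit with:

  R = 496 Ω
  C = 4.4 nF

Step 1 — Angular frequency: ω = 2π·f = 2π·974 = 6120 rad/s.
Step 2 — Component impedances:
  R: Z = R = 496 Ω
  C: Z = 1/(jωC) = -j/(ω·C) = 0 - j3.714e+04 Ω
Step 3 — Series combination: Z_total = R + C = 496 - j3.714e+04 Ω = 3.714e+04∠-89.2° Ω.

Z = 496 - j3.714e+04 Ω = 3.714e+04∠-89.2° Ω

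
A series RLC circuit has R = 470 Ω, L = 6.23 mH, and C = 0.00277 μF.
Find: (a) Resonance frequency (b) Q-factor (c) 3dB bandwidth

Step 1 — Resonance condition Im(Z)=0 gives ω₀ = 1/√(LC).
Step 2 — ω₀ = 1/√(0.00623·2.77e-09) = 2.407e+05 rad/s.
Step 3 — f₀ = ω₀/(2π) = 3.831e+04 Hz.
Step 4 — Series Q: Q = ω₀L/R = 2.407e+05·0.00623/470 = 3.191.
Step 5 — 3dB bandwidth: Δω = ω₀/Q = 7.544e+04 rad/s; BW = Δω/(2π) = 1.201e+04 Hz.

(a) f₀ = 3.831e+04 Hz  (b) Q = 3.191  (c) BW = 1.201e+04 Hz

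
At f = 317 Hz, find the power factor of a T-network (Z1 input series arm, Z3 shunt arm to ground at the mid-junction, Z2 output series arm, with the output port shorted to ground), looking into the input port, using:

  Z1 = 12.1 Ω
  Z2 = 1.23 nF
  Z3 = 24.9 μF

Step 1 — Angular frequency: ω = 2π·f = 2π·317 = 1992 rad/s.
Step 2 — Component impedances:
  Z1: Z = R = 12.1 Ω
  Z2: Z = 1/(jωC) = -j/(ω·C) = 0 - j4.082e+05 Ω
  Z3: Z = 1/(jωC) = -j/(ω·C) = 0 - j20.16 Ω
Step 3 — With the output port shorted to ground, the output series arm Z2 runs from the junction to ground; the shunt arm Z3 also runs from the junction to ground. They appear in parallel: Z3 || Z2 = 0 - j20.16 Ω.
Step 4 — Series with input arm Z1: Z_in = Z1 + (Z3 || Z2) = 12.1 - j20.16 Ω = 23.51∠-59.0° Ω.
Step 5 — Power factor: PF = cos(φ) = Re(Z)/|Z| = 12.1/23.514 = 0.5146.
Step 6 — Type: Im(Z) = -20.16 ⇒ leading (phase φ = -59.0°).

PF = 0.5146 (leading, φ = -59.0°)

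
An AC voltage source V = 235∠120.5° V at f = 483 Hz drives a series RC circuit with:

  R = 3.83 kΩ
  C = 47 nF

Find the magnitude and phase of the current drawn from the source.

Step 1 — Angular frequency: ω = 2π·f = 2π·483 = 3035 rad/s.
Step 2 — Component impedances:
  R: Z = R = 3830 Ω
  C: Z = 1/(jωC) = -j/(ω·C) = 0 - j7011 Ω
Step 3 — Series combination: Z_total = R + C = 3830 - j7011 Ω = 7989∠-61.4° Ω.
Step 4 — Source phasor: V = 235∠120.5° V = -119.3 + j202.5 V.
Step 5 — Ohm's law: I = V / Z_total = (-119.3 + j202.5) / (3830 - j7011) = -0.0294 - j0.000951 A.
Step 6 — Convert to polar: |I| = 0.02942 A, ∠I = -178.1°.

I = 0.02942∠-178.1° A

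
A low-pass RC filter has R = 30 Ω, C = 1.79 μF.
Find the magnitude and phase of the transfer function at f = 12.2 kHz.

Step 1 — Angular frequency: ω = 2π·1.22e+04 = 7.665e+04 rad/s.
Step 2 — Transfer function: H(jω) = 1/(1 + jωRC).
Step 3 — Denominator: 1 + jωRC = 1 + j·7.665e+04·30·1.79e-06 = 1 + j4.116.
Step 4 — H = 0.05573 - j0.2294.
Step 5 — Magnitude: |H| = 0.2361 (-12.5 dB); phase: φ = -76.3°.

|H| = 0.2361 (-12.5 dB), φ = -76.3°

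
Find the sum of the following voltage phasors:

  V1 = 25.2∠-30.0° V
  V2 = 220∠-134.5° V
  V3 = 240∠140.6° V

Step 1 — Convert each phasor to rectangular form:
  V1 = 25.2·(cos(-30.0°) + j·sin(-30.0°)) = 21.82 - j12.6 V
  V2 = 220·(cos(-134.5°) + j·sin(-134.5°)) = -154.2 - j156.9 V
  V3 = 240·(cos(140.6°) + j·sin(140.6°)) = -185.5 + j152.3 V
Step 2 — Sum components: V_total = -317.8 - j17.18 V.
Step 3 — Convert to polar: |V_total| = 318.3 V, ∠V_total = -176.9°.

V_total = 318.3∠-176.9° V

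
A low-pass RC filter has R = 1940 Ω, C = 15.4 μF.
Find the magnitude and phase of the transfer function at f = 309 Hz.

Step 1 — Angular frequency: ω = 2π·309 = 1942 rad/s.
Step 2 — Transfer function: H(jω) = 1/(1 + jωRC).
Step 3 — Denominator: 1 + jωRC = 1 + j·1942·1940·1.54e-05 = 1 + j58.
Step 4 — H = 0.0002971 - j0.01723.
Step 5 — Magnitude: |H| = 0.01724 (-35.3 dB); phase: φ = -89.0°.

|H| = 0.01724 (-35.3 dB), φ = -89.0°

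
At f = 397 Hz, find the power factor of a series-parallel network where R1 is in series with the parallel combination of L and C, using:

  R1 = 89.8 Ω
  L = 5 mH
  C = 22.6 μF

Step 1 — Angular frequency: ω = 2π·f = 2π·397 = 2494 rad/s.
Step 2 — Component impedances:
  R1: Z = R = 89.8 Ω
  L: Z = jωL = j·2494·0.005 = 0 + j12.47 Ω
  C: Z = 1/(jωC) = -j/(ω·C) = 0 - j17.74 Ω
Step 3 — Parallel branch: L || C = 1/(1/L + 1/C) = 0 + j42.01 Ω.
Step 4 — Series with R1: Z_total = R1 + (L || C) = 89.8 + j42.01 Ω = 99.14∠25.1° Ω.
Step 5 — Power factor: PF = cos(φ) = Re(Z)/|Z| = 89.8/99.14 = 0.9058.
Step 6 — Type: Im(Z) = 42.01 ⇒ lagging (phase φ = 25.1°).

PF = 0.9058 (lagging, φ = 25.1°)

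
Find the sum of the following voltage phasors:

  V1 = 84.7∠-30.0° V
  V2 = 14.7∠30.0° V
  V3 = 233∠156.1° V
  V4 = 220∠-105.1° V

Step 1 — Convert each phasor to rectangular form:
  V1 = 84.7·(cos(-30.0°) + j·sin(-30.0°)) = 73.35 - j42.35 V
  V2 = 14.7·(cos(30.0°) + j·sin(30.0°)) = 12.73 + j7.35 V
  V3 = 233·(cos(156.1°) + j·sin(156.1°)) = -213 + j94.4 V
  V4 = 220·(cos(-105.1°) + j·sin(-105.1°)) = -57.31 - j212.4 V
Step 2 — Sum components: V_total = -184.2 - j153 V.
Step 3 — Convert to polar: |V_total| = 239.5 V, ∠V_total = -140.3°.

V_total = 239.5∠-140.3° V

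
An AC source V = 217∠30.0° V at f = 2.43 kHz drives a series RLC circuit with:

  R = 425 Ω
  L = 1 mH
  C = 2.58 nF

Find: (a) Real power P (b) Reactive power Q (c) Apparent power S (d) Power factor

Step 1 — Angular frequency: ω = 2π·f = 2π·2430 = 1.527e+04 rad/s.
Step 2 — Component impedances:
  R: Z = R = 425 Ω
  L: Z = jωL = j·1.527e+04·0.001 = 0 + j15.27 Ω
  C: Z = 1/(jωC) = -j/(ω·C) = 0 - j2.539e+04 Ω
Step 3 — Series combination: Z_total = R + L + C = 425 - j2.537e+04 Ω = 2.537e+04∠-89.0° Ω.
Step 4 — Source phasor: V = 217∠30.0° V = 187.9 + j108.5 V.
Step 5 — Current: I = V / Z = -0.004151 + j0.007477 A = 0.008552∠119.0° A.
Step 6 — Complex power: S = V·I* = 0.03108 - j1.856 VA.
Step 7 — Real power: P = Re(S) = 0.03108 W.
Step 8 — Reactive power: Q = Im(S) = -1.856 VAR.
Step 9 — Apparent power: |S| = 1.856 VA.
Step 10 — Power factor: PF = P/|S| = 0.01675 (leading).

(a) P = 0.03108 W  (b) Q = -1.856 VAR  (c) S = 1.856 VA  (d) PF = 0.01675 (leading)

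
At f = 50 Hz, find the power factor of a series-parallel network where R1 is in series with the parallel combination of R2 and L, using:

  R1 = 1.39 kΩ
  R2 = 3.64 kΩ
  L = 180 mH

Step 1 — Angular frequency: ω = 2π·f = 2π·50 = 314.2 rad/s.
Step 2 — Component impedances:
  R1: Z = R = 1390 Ω
  R2: Z = R = 3640 Ω
  L: Z = jωL = j·314.2·0.18 = 0 + j56.55 Ω
Step 3 — Parallel branch: R2 || L = 1/(1/R2 + 1/L) = 0.8783 + j56.54 Ω.
Step 4 — Series with R1: Z_total = R1 + (R2 || L) = 1391 + j56.54 Ω = 1392∠2.3° Ω.
Step 5 — Power factor: PF = cos(φ) = Re(Z)/|Z| = 1390.9/1392 = 0.9992.
Step 6 — Type: Im(Z) = 56.54 ⇒ lagging (phase φ = 2.3°).

PF = 0.9992 (lagging, φ = 2.3°)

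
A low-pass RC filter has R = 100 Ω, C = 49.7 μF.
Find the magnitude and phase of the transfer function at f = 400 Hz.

Step 1 — Angular frequency: ω = 2π·400 = 2513 rad/s.
Step 2 — Transfer function: H(jω) = 1/(1 + jωRC).
Step 3 — Denominator: 1 + jωRC = 1 + j·2513·100·4.97e-05 = 1 + j12.49.
Step 4 — H = 0.006368 - j0.07955.
Step 5 — Magnitude: |H| = 0.0798 (-22.0 dB); phase: φ = -85.4°.

|H| = 0.0798 (-22.0 dB), φ = -85.4°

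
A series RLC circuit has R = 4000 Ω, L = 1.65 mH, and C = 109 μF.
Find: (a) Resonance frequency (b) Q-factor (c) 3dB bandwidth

Step 1 — Resonance condition Im(Z)=0 gives ω₀ = 1/√(LC).
Step 2 — ω₀ = 1/√(0.00165·0.000109) = 2358 rad/s.
Step 3 — f₀ = ω₀/(2π) = 375.3 Hz.
Step 4 — Series Q: Q = ω₀L/R = 2358·0.00165/4000 = 0.0009727.
Step 5 — 3dB bandwidth: Δω = ω₀/Q = 2.424e+06 rad/s; BW = Δω/(2π) = 3.858e+05 Hz.

(a) f₀ = 375.3 Hz  (b) Q = 0.0009727  (c) BW = 3.858e+05 Hz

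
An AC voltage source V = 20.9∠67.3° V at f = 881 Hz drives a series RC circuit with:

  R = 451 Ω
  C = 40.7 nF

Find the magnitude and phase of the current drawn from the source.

Step 1 — Angular frequency: ω = 2π·f = 2π·881 = 5535 rad/s.
Step 2 — Component impedances:
  R: Z = R = 451 Ω
  C: Z = 1/(jωC) = -j/(ω·C) = 0 - j4439 Ω
Step 3 — Series combination: Z_total = R + C = 451 - j4439 Ω = 4461∠-84.2° Ω.
Step 4 — Source phasor: V = 20.9∠67.3° V = 8.065 + j19.28 V.
Step 5 — Ohm's law: I = V / Z_total = (8.065 + j19.28) / (451 - j4439) = -0.004117 + j0.002235 A.
Step 6 — Convert to polar: |I| = 0.004685 A, ∠I = 151.5°.

I = 0.004685∠151.5° A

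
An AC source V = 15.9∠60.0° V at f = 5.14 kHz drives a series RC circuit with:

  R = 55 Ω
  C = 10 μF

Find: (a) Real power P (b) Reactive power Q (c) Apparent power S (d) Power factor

Step 1 — Angular frequency: ω = 2π·f = 2π·5140 = 3.23e+04 rad/s.
Step 2 — Component impedances:
  R: Z = R = 55 Ω
  C: Z = 1/(jωC) = -j/(ω·C) = 0 - j3.096 Ω
Step 3 — Series combination: Z_total = R + C = 55 - j3.096 Ω = 55.09∠-3.2° Ω.
Step 4 — Source phasor: V = 15.9∠60.0° V = 7.95 + j13.77 V.
Step 5 — Current: I = V / Z = 0.13 + j0.2577 A = 0.2886∠63.2° A.
Step 6 — Complex power: S = V·I* = 4.582 - j0.258 VA.
Step 7 — Real power: P = Re(S) = 4.582 W.
Step 8 — Reactive power: Q = Im(S) = -0.258 VAR.
Step 9 — Apparent power: |S| = 4.589 VA.
Step 10 — Power factor: PF = P/|S| = 0.9984 (leading).

(a) P = 4.582 W  (b) Q = -0.258 VAR  (c) S = 4.589 VA  (d) PF = 0.9984 (leading)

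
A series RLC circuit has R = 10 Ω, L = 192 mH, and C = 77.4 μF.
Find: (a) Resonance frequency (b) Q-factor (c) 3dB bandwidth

Step 1 — Resonance: ω₀ = 1/√(LC) = 1/√(0.192·7.74e-05) = 259.4 rad/s.
Step 2 — f₀ = ω₀/(2π) = 41.29 Hz.
Step 3 — Series Q: Q = ω₀L/R = 259.4·0.192/10 = 4.981.
Step 4 — Bandwidth: Δω = ω₀/Q = 52.08 rad/s; BW = Δω/(2π) = 8.289 Hz.

(a) f₀ = 41.29 Hz  (b) Q = 4.981  (c) BW = 8.289 Hz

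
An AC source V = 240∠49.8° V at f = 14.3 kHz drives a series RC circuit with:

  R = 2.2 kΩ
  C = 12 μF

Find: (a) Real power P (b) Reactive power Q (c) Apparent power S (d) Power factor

Step 1 — Angular frequency: ω = 2π·f = 2π·1.43e+04 = 8.985e+04 rad/s.
Step 2 — Component impedances:
  R: Z = R = 2200 Ω
  C: Z = 1/(jωC) = -j/(ω·C) = 0 - j0.9275 Ω
Step 3 — Series combination: Z_total = R + C = 2200 - j0.9275 Ω = 2200∠-0.0° Ω.
Step 4 — Source phasor: V = 240∠49.8° V = 154.9 + j183.3 V.
Step 5 — Current: I = V / Z = 0.07038 + j0.08335 A = 0.1091∠49.8° A.
Step 6 — Complex power: S = V·I* = 26.18 - j0.01104 VA.
Step 7 — Real power: P = Re(S) = 26.18 W.
Step 8 — Reactive power: Q = Im(S) = -0.01104 VAR.
Step 9 — Apparent power: |S| = 26.18 VA.
Step 10 — Power factor: PF = P/|S| = 1 (leading).

(a) P = 26.18 W  (b) Q = -0.01104 VAR  (c) S = 26.18 VA  (d) PF = 1 (leading)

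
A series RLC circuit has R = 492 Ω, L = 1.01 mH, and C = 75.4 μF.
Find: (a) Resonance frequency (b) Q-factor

Step 1 — Resonance condition Im(Z)=0 gives ω₀ = 1/√(LC).
Step 2 — ω₀ = 1/√(0.00101·7.54e-05) = 3624 rad/s.
Step 3 — f₀ = ω₀/(2π) = 576.7 Hz.
Step 4 — Series Q: Q = ω₀L/R = 3624·0.00101/492 = 0.007439.

(a) f₀ = 576.7 Hz  (b) Q = 0.007439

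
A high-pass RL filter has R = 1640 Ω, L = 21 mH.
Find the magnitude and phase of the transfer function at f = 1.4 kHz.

Step 1 — Angular frequency: ω = 2π·1400 = 8796 rad/s.
Step 2 — Transfer function: H(jω) = jωL/(R + jωL).
Step 3 — Numerator jωL = j·184.7; denominator R + jωL = 1640 + j184.7.
Step 4 — H = 0.01253 + j0.1112.
Step 5 — Magnitude: |H| = 0.1119 (-19.0 dB); phase: φ = 83.6°.

|H| = 0.1119 (-19.0 dB), φ = 83.6°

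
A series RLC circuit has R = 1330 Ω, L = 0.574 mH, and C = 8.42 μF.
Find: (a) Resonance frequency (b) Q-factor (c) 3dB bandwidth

Step 1 — Resonance: ω₀ = 1/√(LC) = 1/√(0.000574·8.42e-06) = 1.438e+04 rad/s.
Step 2 — f₀ = ω₀/(2π) = 2289 Hz.
Step 3 — Series Q: Q = ω₀L/R = 1.438e+04·0.000574/1330 = 0.006208.
Step 4 — Bandwidth: Δω = ω₀/Q = 2.317e+06 rad/s; BW = Δω/(2π) = 3.688e+05 Hz.

(a) f₀ = 2289 Hz  (b) Q = 0.006208  (c) BW = 3.688e+05 Hz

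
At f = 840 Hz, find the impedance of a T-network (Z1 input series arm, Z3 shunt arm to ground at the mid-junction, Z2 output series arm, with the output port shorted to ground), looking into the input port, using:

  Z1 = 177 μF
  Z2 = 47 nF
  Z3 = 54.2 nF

Step 1 — Angular frequency: ω = 2π·f = 2π·840 = 5278 rad/s.
Step 2 — Component impedances:
  Z1: Z = 1/(jωC) = -j/(ω·C) = 0 - j1.07 Ω
  Z2: Z = 1/(jωC) = -j/(ω·C) = 0 - j4031 Ω
  Z3: Z = 1/(jωC) = -j/(ω·C) = 0 - j3496 Ω
Step 3 — With the output port shorted to ground, the output series arm Z2 runs from the junction to ground; the shunt arm Z3 also runs from the junction to ground. They appear in parallel: Z3 || Z2 = 0 - j1872 Ω.
Step 4 — Series with input arm Z1: Z_in = Z1 + (Z3 || Z2) = 0 - j1873 Ω = 1873∠-90.0° Ω.

Z = 0 - j1873 Ω = 1873∠-90.0° Ω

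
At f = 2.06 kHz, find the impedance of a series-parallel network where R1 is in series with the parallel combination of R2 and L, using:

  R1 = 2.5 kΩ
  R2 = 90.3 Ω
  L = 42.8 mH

Step 1 — Angular frequency: ω = 2π·f = 2π·2060 = 1.294e+04 rad/s.
Step 2 — Component impedances:
  R1: Z = R = 2500 Ω
  R2: Z = R = 90.3 Ω
  L: Z = jωL = j·1.294e+04·0.0428 = 0 + j554 Ω
Step 3 — Parallel branch: R2 || L = 1/(1/R2 + 1/L) = 87.96 + j14.34 Ω.
Step 4 — Series with R1: Z_total = R1 + (R2 || L) = 2588 + j14.34 Ω = 2588∠0.3° Ω.

Z = 2588 + j14.34 Ω = 2588∠0.3° Ω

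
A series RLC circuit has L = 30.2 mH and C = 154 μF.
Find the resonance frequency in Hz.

Step 1 — Resonance condition Im(Z)=0 gives ω₀ = 1/√(LC).
Step 2 — ω₀ = 1/√(0.0302·0.000154) = 463.7 rad/s.
Step 3 — f₀ = ω₀/(2π) = 73.8 Hz.

f₀ = 73.8 Hz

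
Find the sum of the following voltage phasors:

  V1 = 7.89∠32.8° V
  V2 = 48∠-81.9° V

Step 1 — Convert each phasor to rectangular form:
  V1 = 7.89·(cos(32.8°) + j·sin(32.8°)) = 6.632 + j4.274 V
  V2 = 48·(cos(-81.9°) + j·sin(-81.9°)) = 6.763 - j47.52 V
Step 2 — Sum components: V_total = 13.4 - j43.25 V.
Step 3 — Convert to polar: |V_total| = 45.27 V, ∠V_total = -72.8°.

V_total = 45.27∠-72.8° V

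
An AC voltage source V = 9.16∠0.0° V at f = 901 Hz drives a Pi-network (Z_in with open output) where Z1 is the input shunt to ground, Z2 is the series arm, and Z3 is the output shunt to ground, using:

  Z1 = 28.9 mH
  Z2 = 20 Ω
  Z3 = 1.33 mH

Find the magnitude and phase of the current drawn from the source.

Step 1 — Angular frequency: ω = 2π·f = 2π·901 = 5661 rad/s.
Step 2 — Component impedances:
  Z1: Z = jωL = j·5661·0.0289 = 0 + j163.6 Ω
  Z2: Z = R = 20 Ω
  Z3: Z = jωL = j·5661·0.00133 = 0 + j7.529 Ω
Step 3 — With open output, the series arm Z2 and the output shunt Z3 appear in series to ground: Z2 + Z3 = 20 + j7.529 Ω.
Step 4 — Parallel with input shunt Z1: Z_in = Z1 || (Z2 + Z3) = 18.03 + j9.305 Ω = 20.29∠27.3° Ω.
Step 5 — Source phasor: V = 9.16∠0.0° V = 9.16 V.
Step 6 — Ohm's law: I = V / Z_total = (9.16) / (18.03 + j9.305) = 0.4011 - j0.207 A.
Step 7 — Convert to polar: |I| = 0.4514 A, ∠I = -27.3°.

I = 0.4514∠-27.3° A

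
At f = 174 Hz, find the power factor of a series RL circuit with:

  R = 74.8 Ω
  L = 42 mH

Step 1 — Angular frequency: ω = 2π·f = 2π·174 = 1093 rad/s.
Step 2 — Component impedances:
  R: Z = R = 74.8 Ω
  L: Z = jωL = j·1093·0.042 = 0 + j45.92 Ω
Step 3 — Series combination: Z_total = R + L = 74.8 + j45.92 Ω = 87.77∠31.5° Ω.
Step 4 — Power factor: PF = cos(φ) = Re(Z)/|Z| = 74.8/87.77 = 0.8522.
Step 5 — Type: Im(Z) = 45.92 ⇒ lagging (phase φ = 31.5°).

PF = 0.8522 (lagging, φ = 31.5°)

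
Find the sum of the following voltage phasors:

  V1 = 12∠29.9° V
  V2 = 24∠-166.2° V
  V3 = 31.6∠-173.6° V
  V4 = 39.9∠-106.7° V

Step 1 — Convert each phasor to rectangular form:
  V1 = 12·(cos(29.9°) + j·sin(29.9°)) = 10.4 + j5.982 V
  V2 = 24·(cos(-166.2°) + j·sin(-166.2°)) = -23.31 - j5.725 V
  V3 = 31.6·(cos(-173.6°) + j·sin(-173.6°)) = -31.4 - j3.522 V
  V4 = 39.9·(cos(-106.7°) + j·sin(-106.7°)) = -11.47 - j38.22 V
Step 2 — Sum components: V_total = -55.77 - j41.48 V.
Step 3 — Convert to polar: |V_total| = 69.51 V, ∠V_total = -143.4°.

V_total = 69.51∠-143.4° V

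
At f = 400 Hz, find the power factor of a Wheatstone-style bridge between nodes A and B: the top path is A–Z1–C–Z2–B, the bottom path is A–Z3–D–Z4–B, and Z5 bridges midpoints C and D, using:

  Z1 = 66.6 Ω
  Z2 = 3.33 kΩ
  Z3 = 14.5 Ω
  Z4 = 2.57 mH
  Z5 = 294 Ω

Step 1 — Angular frequency: ω = 2π·f = 2π·400 = 2513 rad/s.
Step 2 — Component impedances:
  Z1: Z = R = 66.6 Ω
  Z2: Z = R = 3330 Ω
  Z3: Z = R = 14.5 Ω
  Z4: Z = jωL = j·2513·0.00257 = 0 + j6.459 Ω
  Z5: Z = R = 294 Ω
Step 3 — Bridge requires nodal analysis (the Z5 bridge couples midpoints C and D, so the two paths cannot be reduced to a simple series/parallel combination). Setting node B to ground and injecting 1 A at node A, the 3-node admittance system at A, C, D solves to V_A = Z_AB = 13.91 + j6.416 Ω = 15.32∠24.8° Ω.
Step 4 — Power factor: PF = cos(φ) = Re(Z)/|Z| = 13.914/15.322 = 0.9081.
Step 5 — Type: Im(Z) = 6.416 ⇒ lagging (phase φ = 24.8°).

PF = 0.9081 (lagging, φ = 24.8°)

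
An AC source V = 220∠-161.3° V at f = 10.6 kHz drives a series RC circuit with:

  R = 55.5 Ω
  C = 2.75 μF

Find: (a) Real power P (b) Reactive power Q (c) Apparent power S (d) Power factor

Step 1 — Angular frequency: ω = 2π·f = 2π·1.06e+04 = 6.66e+04 rad/s.
Step 2 — Component impedances:
  R: Z = R = 55.5 Ω
  C: Z = 1/(jωC) = -j/(ω·C) = 0 - j5.46 Ω
Step 3 — Series combination: Z_total = R + C = 55.5 - j5.46 Ω = 55.77∠-5.6° Ω.
Step 4 — Source phasor: V = 220∠-161.3° V = -208.4 - j70.53 V.
Step 5 — Current: I = V / Z = -3.595 - j1.625 A = 3.945∠-155.7° A.
Step 6 — Complex power: S = V·I* = 863.7 - j84.97 VA.
Step 7 — Real power: P = Re(S) = 863.7 W.
Step 8 — Reactive power: Q = Im(S) = -84.97 VAR.
Step 9 — Apparent power: |S| = 867.9 VA.
Step 10 — Power factor: PF = P/|S| = 0.9952 (leading).

(a) P = 863.7 W  (b) Q = -84.97 VAR  (c) S = 867.9 VA  (d) PF = 0.9952 (leading)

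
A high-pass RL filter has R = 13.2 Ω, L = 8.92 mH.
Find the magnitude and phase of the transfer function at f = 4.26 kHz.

Step 1 — Angular frequency: ω = 2π·4260 = 2.677e+04 rad/s.
Step 2 — Transfer function: H(jω) = jωL/(R + jωL).
Step 3 — Numerator jωL = j·238.8; denominator R + jωL = 13.2 + j238.8.
Step 4 — H = 0.997 + j0.05512.
Step 5 — Magnitude: |H| = 0.9985 (-0.0 dB); phase: φ = 3.2°.

|H| = 0.9985 (-0.0 dB), φ = 3.2°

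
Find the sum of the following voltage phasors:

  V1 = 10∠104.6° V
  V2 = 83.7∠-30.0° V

Step 1 — Convert each phasor to rectangular form:
  V1 = 10·(cos(104.6°) + j·sin(104.6°)) = -2.521 + j9.677 V
  V2 = 83.7·(cos(-30.0°) + j·sin(-30.0°)) = 72.49 - j41.85 V
Step 2 — Sum components: V_total = 69.97 - j32.17 V.
Step 3 — Convert to polar: |V_total| = 77.01 V, ∠V_total = -24.7°.

V_total = 77.01∠-24.7° V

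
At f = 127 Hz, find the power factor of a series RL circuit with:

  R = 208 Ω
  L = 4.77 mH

Step 1 — Angular frequency: ω = 2π·f = 2π·127 = 798 rad/s.
Step 2 — Component impedances:
  R: Z = R = 208 Ω
  L: Z = jωL = j·798·0.00477 = 0 + j3.806 Ω
Step 3 — Series combination: Z_total = R + L = 208 + j3.806 Ω = 208∠1.0° Ω.
Step 4 — Power factor: PF = cos(φ) = Re(Z)/|Z| = 208/208.035 = 0.9998.
Step 5 — Type: Im(Z) = 3.806 ⇒ lagging (phase φ = 1.0°).

PF = 0.9998 (lagging, φ = 1.0°)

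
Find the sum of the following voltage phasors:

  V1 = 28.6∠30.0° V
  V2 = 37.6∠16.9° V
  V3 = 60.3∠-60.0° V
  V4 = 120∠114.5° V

Step 1 — Convert each phasor to rectangular form:
  V1 = 28.6·(cos(30.0°) + j·sin(30.0°)) = 24.77 + j14.3 V
  V2 = 37.6·(cos(16.9°) + j·sin(16.9°)) = 35.98 + j10.93 V
  V3 = 60.3·(cos(-60.0°) + j·sin(-60.0°)) = 30.15 - j52.22 V
  V4 = 120·(cos(114.5°) + j·sin(114.5°)) = -49.76 + j109.2 V
Step 2 — Sum components: V_total = 41.13 + j82.2 V.
Step 3 — Convert to polar: |V_total| = 91.92 V, ∠V_total = 63.4°.

V_total = 91.92∠63.4° V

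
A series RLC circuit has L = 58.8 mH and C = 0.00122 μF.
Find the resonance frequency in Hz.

Step 1 — Resonance condition Im(Z)=0 gives ω₀ = 1/√(LC).
Step 2 — ω₀ = 1/√(0.0588·1.22e-09) = 1.181e+05 rad/s.
Step 3 — f₀ = ω₀/(2π) = 1.879e+04 Hz.

f₀ = 1.879e+04 Hz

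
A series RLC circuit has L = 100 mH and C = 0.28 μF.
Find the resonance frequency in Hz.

Step 1 — Resonance condition Im(Z)=0 gives ω₀ = 1/√(LC).
Step 2 — ω₀ = 1/√(0.1·2.8e-07) = 5976 rad/s.
Step 3 — f₀ = ω₀/(2π) = 951.1 Hz.

f₀ = 951.1 Hz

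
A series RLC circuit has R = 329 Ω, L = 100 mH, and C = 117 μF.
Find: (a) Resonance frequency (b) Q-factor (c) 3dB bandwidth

Step 1 — Resonance condition Im(Z)=0 gives ω₀ = 1/√(LC).
Step 2 — ω₀ = 1/√(0.1·0.000117) = 292.4 rad/s.
Step 3 — f₀ = ω₀/(2π) = 46.53 Hz.
Step 4 — Series Q: Q = ω₀L/R = 292.4·0.1/329 = 0.08886.
Step 5 — 3dB bandwidth: Δω = ω₀/Q = 3290 rad/s; BW = Δω/(2π) = 523.6 Hz.

(a) f₀ = 46.53 Hz  (b) Q = 0.08886  (c) BW = 523.6 Hz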